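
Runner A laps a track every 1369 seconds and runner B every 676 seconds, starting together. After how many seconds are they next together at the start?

gcd first: 1369 = 2·676 + 17; 676 = 39·17 + 13; 17 = 1·13 + 4; 13 = 3·4 + 1; 4 = 4·1 + 0 → gcd = 1
lcm = 1369·676/gcd = 925444/1 = 925444

925444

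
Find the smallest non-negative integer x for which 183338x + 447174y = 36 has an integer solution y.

216882

Reduce mod 447174: 183338x ≡ 36 (mod 447174). With g = gcd(183338, 447174) = 2 dividing 36, divide through: 91669x ≡ 18 (mod 223587).
Since gcd(91669, 223587) = 1, x ≡ 18·(91669)⁻¹ ≡ 216882 (mod 223587). Smallest non-negative: 216882.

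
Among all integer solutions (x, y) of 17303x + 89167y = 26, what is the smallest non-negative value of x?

2757

gcd(17303, 89167) = 13 (Euclid: 89167 = 5·17303 + 2652; 17303 = 6·2652 + 1391; 2652 = 1·1391 + 1261; 1391 = 1·1261 + 130; 1261 = 9·130 + 91; 130 = 1·91 + 39; 91 = 2·39 + 13; 39 = 3·13 + 0), and 13 | 26.
Extended Euclid: 17303·(-2051) + 89167·(398) = 13. Scale by 2: x₀ = -4102.
General solution x = x₀ + 6859t; reducing mod 6859 gives x = 2757 (and y = -535).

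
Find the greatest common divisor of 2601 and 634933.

289

Euclid: 634933 = 244·2601 + 289; 2601 = 9·289 + 0. Last nonzero remainder: 289.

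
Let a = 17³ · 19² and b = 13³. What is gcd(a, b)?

1

min exponent per shared prime: (none) = 1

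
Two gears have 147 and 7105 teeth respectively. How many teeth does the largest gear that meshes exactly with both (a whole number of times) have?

49

147 = 3 · 7²
7105 = 5 · 7² · 29
Common: 7² = 49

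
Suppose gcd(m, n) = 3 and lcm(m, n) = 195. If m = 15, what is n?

Using mn = gcd(m,n)·lcm(m,n) = 3·195 = 585, we get n = 585/15 = 39.

39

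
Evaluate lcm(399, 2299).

gcd first: 2299 = 5·399 + 304; 399 = 1·304 + 95; 304 = 3·95 + 19; 95 = 5·19 + 0 → gcd = 19
lcm = 399·2299/gcd = 917301/19 = 48279

48279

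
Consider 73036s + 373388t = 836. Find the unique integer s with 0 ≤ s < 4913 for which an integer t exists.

gcd(73036, 373388) = 76 (Euclid: 373388 = 5·73036 + 8208; 73036 = 8·8208 + 7372; 8208 = 1·7372 + 836; 7372 = 8·836 + 684; 836 = 1·684 + 152; 684 = 4·152 + 76; 152 = 2·76 + 0), and 76 | 836.
Extended Euclid: 73036·(2229) + 373388·(-436) = 76. Scale by 11: s₀ = 24519.
General solution s = s₀ + 4913k; reducing mod 4913 gives s = 4867 (and t = -952).

4867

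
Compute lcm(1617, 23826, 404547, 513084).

372113657916

lcm(1617, 23826) = 1617·23826/gcd = 38526642/33 = 1167474
lcm(1167474, 404547) = 1167474·404547/gcd = 472298104278/33 = 14312063766
lcm(14312063766, 513084) = 14312063766·513084/gcd = 7343290925314344/19734 = 372113657916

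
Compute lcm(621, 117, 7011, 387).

621 = 3³ · 23; 117 = 3² · 13; 7011 = 3² · 19 · 41; 387 = 3² · 43
lcm takes max exponent of each prime: 3³ · 13 · 19 · 23 · 41 · 43 = 270421281

270421281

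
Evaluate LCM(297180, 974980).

gcd first: 974980 = 3·297180 + 83440; 297180 = 3·83440 + 46860; 83440 = 1·46860 + 36580; 46860 = 1·36580 + 10280; 36580 = 3·10280 + 5740; 10280 = 1·5740 + 4540; 5740 = 1·4540 + 1200; 4540 = 3·1200 + 940; 1200 = 1·940 + 260; 940 = 3·260 + 160; 260 = 1·160 + 100; 160 = 1·100 + 60; 100 = 1·60 + 40; 60 = 1·40 + 20; 40 = 2·20 + 0 → gcd = 20
lcm = 297180·974980/gcd = 289744556400/20 = 14487227820

14487227820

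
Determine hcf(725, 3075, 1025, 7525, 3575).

725 = 5² · 29; 3075 = 3 · 5² · 41; 1025 = 5² · 41; 7525 = 5² · 7 · 43; 3575 = 5² · 11 · 13
gcd takes min exponent of each prime: 5² = 25

25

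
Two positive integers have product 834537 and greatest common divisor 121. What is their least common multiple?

Since gcd(u,v)·lcm(u,v) = uv, lcm = 834537/121 = 6897.

6897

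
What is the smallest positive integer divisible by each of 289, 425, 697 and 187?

289 = 17²; 425 = 5² · 17; 697 = 17 · 41; 187 = 11 · 17
lcm takes max exponent of each prime: 5² · 11 · 17² · 41 = 3258475

3258475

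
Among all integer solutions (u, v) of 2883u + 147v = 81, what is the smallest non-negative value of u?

45

Reduce mod 147: 2883u ≡ 81 (mod 147). With g = gcd(2883, 147) = 3 dividing 81, divide through: 961u ≡ 27 (mod 49).
Since gcd(961, 49) = 1, u ≡ 27·(961)⁻¹ ≡ 45 (mod 49). Smallest non-negative: 45.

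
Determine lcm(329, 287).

329 = 7 · 47; 287 = 7 · 41
max exponents: 7 · 41 · 47 = 13489

13489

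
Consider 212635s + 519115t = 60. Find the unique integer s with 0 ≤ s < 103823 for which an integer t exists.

68924

Euclid: 519115 = 2·212635 + 93845; 212635 = 2·93845 + 24945; 93845 = 3·24945 + 19010; 24945 = 1·19010 + 5935; 19010 = 3·5935 + 1205; 5935 = 4·1205 + 1115; 1205 = 1·1115 + 90; 1115 = 12·90 + 35; 90 = 2·35 + 20; 35 = 1·20 + 15; 20 = 1·15 + 5; 15 = 3·5 + 0 → gcd = 5; 60 = 5·12.
Back-substitution yields 212635·(-28864) + 519115·(11823) = 5, so one solution is s = -28864·12 = -346368, t = 11823·12 = 141876.
Solutions in s differ by 519115/5 = 103823; the one in [0, 103823) is -346368 mod 103823 = 68924.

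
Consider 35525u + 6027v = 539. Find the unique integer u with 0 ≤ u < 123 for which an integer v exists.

gcd(35525, 6027) = 49 (Euclid: 35525 = 5·6027 + 5390; 6027 = 1·5390 + 637; 5390 = 8·637 + 294; 637 = 2·294 + 49; 294 = 6·49 + 0), and 49 | 539.
Extended Euclid: 35525·(-19) + 6027·(112) = 49. Scale by 11: u₀ = -209.
General solution u = u₀ + 123t; reducing mod 123 gives u = 37 (and v = -218).

37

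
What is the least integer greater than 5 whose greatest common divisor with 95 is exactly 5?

Multiples of 5 above 5: 5·2, 5·3, … . Need the cofactor coprime to 95/5 = 19.
Checking s = 2, 3, … the first with gcd(s, 19) = 1 is s = 2, giving 10.

10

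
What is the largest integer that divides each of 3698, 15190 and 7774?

2

3698 = 2 · 43²; 15190 = 2 · 5 · 7² · 31; 7774 = 2 · 13² · 23
gcd takes min exponent of each prime: 2 = 2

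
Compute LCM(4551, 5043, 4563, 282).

lcm(4551, 5043) = 4551·5043/gcd = 22950693/123 = 186591
lcm(186591, 4563) = 186591·4563/gcd = 851414733/3 = 283804911
lcm(283804911, 282) = 283804911·282/gcd = 80032984902/3 = 26677661634

26677661634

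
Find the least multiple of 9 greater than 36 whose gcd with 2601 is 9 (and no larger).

2601 = 9·289. Any x with gcd(x, 2601) = 9 is a multiple of 9, say 9s, with s coprime to 289.
Need s > 36/9, so s ≥ 5. First s ≥ 5 with gcd(s, 289) = 1 is s = 5. Thus x = 9·5 = 45.

45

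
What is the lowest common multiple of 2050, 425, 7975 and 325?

144522950

2050 = 2 · 5² · 41; 425 = 5² · 17; 7975 = 5² · 11 · 29; 325 = 5² · 13
lcm takes max exponent of each prime: 2 · 5² · 11 · 13 · 17 · 29 · 41 = 144522950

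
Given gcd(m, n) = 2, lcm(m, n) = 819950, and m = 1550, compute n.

1058

Using mn = gcd(m,n)·lcm(m,n) = 2·819950 = 1639900, we get n = 1639900/1550 = 1058.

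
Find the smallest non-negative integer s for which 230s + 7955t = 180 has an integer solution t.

gcd(230, 7955) = 5 (Euclid: 7955 = 34·230 + 135; 230 = 1·135 + 95; 135 = 1·95 + 40; 95 = 2·40 + 15; 40 = 2·15 + 10; 15 = 1·10 + 5; 10 = 2·5 + 0), and 5 | 180.
Extended Euclid: 230·(588) + 7955·(-17) = 5. Scale by 36: s₀ = 21168.
General solution s = s₀ + 1591k; reducing mod 1591 gives s = 485 (and t = -14).

485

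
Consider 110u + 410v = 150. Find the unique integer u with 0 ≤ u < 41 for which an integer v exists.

gcd(110, 410) = 10 (Euclid: 410 = 3·110 + 80; 110 = 1·80 + 30; 80 = 2·30 + 20; 30 = 1·20 + 10; 20 = 2·10 + 0), and 10 | 150.
Extended Euclid: 110·(15) + 410·(-4) = 10. Scale by 15: u₀ = 225.
General solution u = u₀ + 41t; reducing mod 41 gives u = 20 (and v = -5).

20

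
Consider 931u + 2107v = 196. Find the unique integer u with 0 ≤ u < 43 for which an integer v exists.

7

gcd(931, 2107) = 49 (Euclid: 2107 = 2·931 + 245; 931 = 3·245 + 196; 245 = 1·196 + 49; 196 = 4·49 + 0), and 49 | 196.
Extended Euclid: 931·(-9) + 2107·(4) = 49. Scale by 4: u₀ = -36.
General solution u = u₀ + 43t; reducing mod 43 gives u = 7 (and v = -3).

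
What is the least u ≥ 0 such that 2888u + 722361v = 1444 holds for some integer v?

Reduce mod 722361: 2888u ≡ 1444 (mod 722361). With g = gcd(2888, 722361) = 361 dividing 1444, divide through: 8u ≡ 4 (mod 2001).
Since gcd(8, 2001) = 1, u ≡ 4·(8)⁻¹ ≡ 1001 (mod 2001). Smallest non-negative: 1001.

1001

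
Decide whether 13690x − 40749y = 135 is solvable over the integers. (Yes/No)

gcd(13690, 40749): 40749 = 2·13690 + 13369; 13690 = 1·13369 + 321; 13369 = 41·321 + 208; 321 = 1·208 + 113; 208 = 1·113 + 95; 113 = 1·95 + 18; 95 = 5·18 + 5; 18 = 3·5 + 3; 5 = 1·3 + 2; 3 = 1·2 + 1; 2 = 2·1 + 0 → 1
1 divides 135, so a solution exists.

Yes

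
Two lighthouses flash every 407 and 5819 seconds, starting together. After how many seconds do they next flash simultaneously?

215303

gcd first: 5819 = 14·407 + 121; 407 = 3·121 + 44; 121 = 2·44 + 33; 44 = 1·33 + 11; 33 = 3·11 + 0 → gcd = 11
lcm = 407·5819/gcd = 2368333/11 = 215303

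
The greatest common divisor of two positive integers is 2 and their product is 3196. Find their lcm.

For any two positive integers, gcd × lcm equals their product. Hence lcm = 3196 / 2 = 1598.

1598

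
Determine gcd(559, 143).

Euclid: 559 = 3·143 + 130; 143 = 1·130 + 13; 130 = 10·13 + 0. Last nonzero remainder: 13.

13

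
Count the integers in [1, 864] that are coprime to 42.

Prime factors of 42: 2, 3, 7. Count integers ≤ 864 divisible by none of them.
By inclusion–exclusion: 864 − ⌊864/2⌋ − ⌊864/3⌋ − ⌊864/7⌋ + ⌊864/6⌋ + ⌊864/14⌋ + ⌊864/21⌋ − ⌊864/42⌋ = 247.

247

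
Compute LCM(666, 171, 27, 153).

645354

lcm(666, 171) = 666·171/gcd = 113886/9 = 12654
lcm(12654, 27) = 12654·27/gcd = 341658/9 = 37962
lcm(37962, 153) = 37962·153/gcd = 5808186/9 = 645354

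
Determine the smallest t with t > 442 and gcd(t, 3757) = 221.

663

3757 = 221·17. Any t with gcd(t, 3757) = 221 is a multiple of 221, say 221s, with s coprime to 17.
Need s > 442/221, so s ≥ 3. First s ≥ 3 with gcd(s, 17) = 1 is s = 3. Thus t = 221·3 = 663.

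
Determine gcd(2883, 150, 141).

3

gcd(2883, 150): 2883 = 19·150 + 33; 150 = 4·33 + 18; 33 = 1·18 + 15; 18 = 1·15 + 3; 15 = 5·3 + 0 → 3
gcd(3, 141): 141 = 47·3 + 0 → 3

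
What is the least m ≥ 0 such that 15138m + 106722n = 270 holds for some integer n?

Euclid: 106722 = 7·15138 + 756; 15138 = 20·756 + 18; 756 = 42·18 + 0 → gcd = 18; 270 = 18·15.
Back-substitution yields 15138·(141) + 106722·(-20) = 18, so one solution is m = 141·15 = 2115, n = -20·15 = -300.
Solutions in m differ by 106722/18 = 5929; the one in [0, 5929) is 2115 mod 5929 = 2115.

2115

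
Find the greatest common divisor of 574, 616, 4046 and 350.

574 = 2 · 7 · 41; 616 = 2³ · 7 · 11; 4046 = 2 · 7 · 17²; 350 = 2 · 5² · 7
gcd takes min exponent of each prime: 2 · 7 = 14

14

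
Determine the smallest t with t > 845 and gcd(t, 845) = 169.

1014

gcd(t, 845) = 169 forces 169 | t; write t = 169s. Then gcd(169s, 169·5) = 169·gcd(s, 5), so need gcd(s, 5) = 1.
169s > 845 gives s ≥ 6. The least s ≥ 6 coprime to 5 is 6, so t = 169·6 = 1014.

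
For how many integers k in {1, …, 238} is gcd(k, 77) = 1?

77 = 7·11. Inclusion–exclusion on these primes:
238 − ⌊238/7⌋ − ⌊238/11⌋ + ⌊238/77⌋ = 186

186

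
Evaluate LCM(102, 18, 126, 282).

100674

102 = 2 · 3 · 17; 18 = 2 · 3²; 126 = 2 · 3² · 7; 282 = 2 · 3 · 47
lcm takes max exponent of each prime: 2 · 3² · 7 · 17 · 47 = 100674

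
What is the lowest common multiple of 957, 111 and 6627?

78218481

lcm(957, 111) = 957·111/gcd = 106227/3 = 35409
lcm(35409, 6627) = 35409·6627/gcd = 234655443/3 = 78218481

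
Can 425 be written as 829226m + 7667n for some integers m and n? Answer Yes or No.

gcd(829226, 7667): 829226 = 108·7667 + 1190; 7667 = 6·1190 + 527; 1190 = 2·527 + 136; 527 = 3·136 + 119; 136 = 1·119 + 17; 119 = 7·17 + 0 → 17
17 divides 425, so a solution exists.

Yes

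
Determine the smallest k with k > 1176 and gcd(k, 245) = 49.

245 = 49·5. Any k with gcd(k, 245) = 49 is a multiple of 49, say 49s, with s coprime to 5.
Need s > 1176/49, so s ≥ 25. First s ≥ 25 with gcd(s, 5) = 1 is s = 26. Thus k = 49·26 = 1274.

1274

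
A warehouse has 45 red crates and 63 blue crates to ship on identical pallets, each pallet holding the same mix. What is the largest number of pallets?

9

45 = 3² · 5
63 = 3² · 7
Common: 3² = 9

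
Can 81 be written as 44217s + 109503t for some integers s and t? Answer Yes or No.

By Bézout, 44217s + 109503t = 81 has integer solutions iff gcd(44217, 109503) | 81.
Euclid: 109503 = 2·44217 + 21069; 44217 = 2·21069 + 2079; 21069 = 10·2079 + 279; 2079 = 7·279 + 126; 279 = 2·126 + 27; 126 = 4·27 + 18; 27 = 1·18 + 9; 18 = 2·9 + 0. gcd = 9; 81 mod 9 = 0. Yes.

Yes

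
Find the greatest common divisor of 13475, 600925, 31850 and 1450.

gcd(13475, 600925): 600925 = 44·13475 + 8025; 13475 = 1·8025 + 5450; 8025 = 1·5450 + 2575; 5450 = 2·2575 + 300; 2575 = 8·300 + 175; 300 = 1·175 + 125; 175 = 1·125 + 50; 125 = 2·50 + 25; 50 = 2·25 + 0 → 25
gcd(25, 31850): 31850 = 1274·25 + 0 → 25
gcd(25, 1450): 1450 = 58·25 + 0 → 25

25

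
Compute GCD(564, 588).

Euclid: 588 = 1·564 + 24; 564 = 23·24 + 12; 24 = 2·12 + 0. Last nonzero remainder: 12.

12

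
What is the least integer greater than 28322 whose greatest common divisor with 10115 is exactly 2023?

gcd(a, 10115) = 2023 forces 2023 | a; write a = 2023s. Then gcd(2023s, 2023·5) = 2023·gcd(s, 5), so need gcd(s, 5) = 1.
2023s > 28322 gives s ≥ 15. The least s ≥ 15 coprime to 5 is 16, so a = 2023·16 = 32368.

32368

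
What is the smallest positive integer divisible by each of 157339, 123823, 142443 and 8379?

157339 = 7² · 13² · 19; 123823 = 7³ · 19²; 142443 = 3² · 7² · 17 · 19; 8379 = 3² · 7² · 19
lcm takes max exponent of each prime: 3² · 7³ · 13² · 17 · 19² = 3201691311

3201691311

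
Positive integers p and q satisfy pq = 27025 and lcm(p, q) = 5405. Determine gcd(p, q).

gcd·lcm = product, so gcd = 27025/5405 = 5.

5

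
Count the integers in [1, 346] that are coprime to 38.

164

Prime factors of 38: 2, 19. Count integers ≤ 346 divisible by none of them.
By inclusion–exclusion: 346 − ⌊346/2⌋ − ⌊346/19⌋ + ⌊346/38⌋ = 164.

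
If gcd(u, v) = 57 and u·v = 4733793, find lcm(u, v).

gcd·lcm = product, so lcm = 4733793/57 = 83049.

83049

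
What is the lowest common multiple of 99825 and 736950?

980880450

99825 = 3 · 5² · 11³; 736950 = 2 · 3 · 5² · 17³
max exponents: 2 · 3 · 5² · 11³ · 17³ = 980880450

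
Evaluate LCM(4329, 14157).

gcd first: 14157 = 3·4329 + 1170; 4329 = 3·1170 + 819; 1170 = 1·819 + 351; 819 = 2·351 + 117; 351 = 3·117 + 0 → gcd = 117
lcm = 4329·14157/gcd = 61285653/117 = 523809

523809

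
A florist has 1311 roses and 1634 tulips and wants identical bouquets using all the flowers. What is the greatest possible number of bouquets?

1311 = 3 · 19 · 23
1634 = 2 · 19 · 43
Common: 19 = 19

19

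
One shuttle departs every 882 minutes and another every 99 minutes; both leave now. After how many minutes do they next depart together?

9702

gcd first: 882 = 8·99 + 90; 99 = 1·90 + 9; 90 = 10·9 + 0 → gcd = 9
lcm = 882·99/gcd = 87318/9 = 9702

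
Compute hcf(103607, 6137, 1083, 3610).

361

gcd(103607, 6137): 103607 = 16·6137 + 5415; 6137 = 1·5415 + 722; 5415 = 7·722 + 361; 722 = 2·361 + 0 → 361
gcd(361, 1083): 1083 = 3·361 + 0 → 361
gcd(361, 3610): 3610 = 10·361 + 0 → 361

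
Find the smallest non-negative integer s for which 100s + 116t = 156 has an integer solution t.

gcd(100, 116) = 4 (Euclid: 116 = 1·100 + 16; 100 = 6·16 + 4; 16 = 4·4 + 0), and 4 | 156.
Extended Euclid: 100·(7) + 116·(-6) = 4. Scale by 39: s₀ = 273.
General solution s = s₀ + 29k; reducing mod 29 gives s = 12 (and t = -9).

12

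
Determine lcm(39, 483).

6279

gcd first: 483 = 12·39 + 15; 39 = 2·15 + 9; 15 = 1·9 + 6; 9 = 1·6 + 3; 6 = 2·3 + 0 → gcd = 3
lcm = 39·483/gcd = 18837/3 = 6279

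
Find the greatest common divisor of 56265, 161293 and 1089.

121

56265 = 3 · 5 · 11² · 31; 161293 = 11² · 31 · 43; 1089 = 3² · 11²
gcd takes min exponent of each prime: 11² = 121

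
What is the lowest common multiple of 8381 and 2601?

75429

8381 = 17² · 29; 2601 = 3² · 17²
max exponents: 3² · 17² · 29 = 75429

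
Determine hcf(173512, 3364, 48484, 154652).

173512 = 2³ · 23² · 41; 3364 = 2² · 29²; 48484 = 2² · 17 · 23 · 31; 154652 = 2² · 23 · 41²
gcd takes min exponent of each prime: 2² = 4

4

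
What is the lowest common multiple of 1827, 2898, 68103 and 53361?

1827 = 3² · 7 · 29; 2898 = 2 · 3² · 7 · 23; 68103 = 3² · 7 · 23 · 47; 53361 = 3² · 7² · 11²
lcm takes max exponent of each prime: 2 · 3² · 7² · 11² · 23 · 29 · 47 = 3345627978

3345627978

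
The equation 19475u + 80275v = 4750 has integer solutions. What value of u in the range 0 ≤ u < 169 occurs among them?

Euclid: 80275 = 4·19475 + 2375; 19475 = 8·2375 + 475; 2375 = 5·475 + 0 → gcd = 475; 4750 = 475·10.
Back-substitution yields 19475·(33) + 80275·(-8) = 475, so one solution is u = 33·10 = 330, v = -8·10 = -80.
Solutions in u differ by 80275/475 = 169; the one in [0, 169) is 330 mod 169 = 161.

161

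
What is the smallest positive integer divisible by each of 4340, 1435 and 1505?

7651420

4340 = 2² · 5 · 7 · 31; 1435 = 5 · 7 · 41; 1505 = 5 · 7 · 43
lcm takes max exponent of each prime: 2² · 5 · 7 · 31 · 41 · 43 = 7651420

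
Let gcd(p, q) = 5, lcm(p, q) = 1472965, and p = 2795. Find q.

2635

Using pq = gcd(p,q)·lcm(p,q) = 5·1472965 = 7364825, we get q = 7364825/2795 = 2635.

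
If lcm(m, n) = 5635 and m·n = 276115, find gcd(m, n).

From gcd × lcm = mn: gcd = 276115 / 5635 = 49.

49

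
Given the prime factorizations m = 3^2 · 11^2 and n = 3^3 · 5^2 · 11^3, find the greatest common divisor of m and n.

min exponent per shared prime: 3^2 · 11^2 = 1089

1089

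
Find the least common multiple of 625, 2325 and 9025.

20983125

lcm(625, 2325) = 625·2325/gcd = 1453125/25 = 58125
lcm(58125, 9025) = 58125·9025/gcd = 524578125/25 = 20983125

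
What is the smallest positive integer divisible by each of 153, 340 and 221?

153 = 3² · 17; 340 = 2² · 5 · 17; 221 = 13 · 17
lcm takes max exponent of each prime: 2² · 3² · 5 · 13 · 17 = 39780

39780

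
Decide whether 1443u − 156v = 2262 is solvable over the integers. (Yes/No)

gcd(1443, 156): 1443 = 9·156 + 39; 156 = 4·39 + 0 → 39
39 divides 2262, so a solution exists.

Yes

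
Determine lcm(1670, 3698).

gcd first: 3698 = 2·1670 + 358; 1670 = 4·358 + 238; 358 = 1·238 + 120; 238 = 1·120 + 118; 120 = 1·118 + 2; 118 = 59·2 + 0 → gcd = 2
lcm = 1670·3698/gcd = 6175660/2 = 3087830

3087830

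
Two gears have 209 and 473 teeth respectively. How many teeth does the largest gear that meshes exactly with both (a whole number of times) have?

Euclid: 473 = 2·209 + 55; 209 = 3·55 + 44; 55 = 1·44 + 11; 44 = 4·11 + 0. Last nonzero remainder: 11.

11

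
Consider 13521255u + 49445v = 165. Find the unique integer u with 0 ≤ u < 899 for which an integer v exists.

Reduce mod 49445: 13521255u ≡ 165 (mod 49445). With g = gcd(13521255, 49445) = 55 dividing 165, divide through: 245841u ≡ 3 (mod 899).
Since gcd(245841, 899) = 1, u ≡ 3·(245841)⁻¹ ≡ 671 (mod 899). Smallest non-negative: 671.

671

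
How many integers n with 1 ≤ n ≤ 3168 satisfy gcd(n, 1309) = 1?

1309 = 7·11·17. Inclusion–exclusion on these primes:
3168 − ⌊3168/7⌋ − ⌊3168/11⌋ − ⌊3168/17⌋ + ⌊3168/77⌋ + ⌊3168/119⌋ + ⌊3168/187⌋ − ⌊3168/1309⌋ = 2323

2323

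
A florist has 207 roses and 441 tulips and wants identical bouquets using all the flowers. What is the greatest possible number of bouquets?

Euclid: 441 = 2·207 + 27; 207 = 7·27 + 18; 27 = 1·18 + 9; 18 = 2·9 + 0. Last nonzero remainder: 9.

9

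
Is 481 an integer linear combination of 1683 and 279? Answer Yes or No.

By Bézout, 1683x − 279y = 481 has integer solutions iff gcd(1683, 279) | 481.
Euclid: 1683 = 6·279 + 9; 279 = 31·9 + 0. gcd = 9; 481 mod 9 = 4. No.

No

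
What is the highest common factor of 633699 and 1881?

99

633699 = 3² · 11 · 37 · 173
1881 = 3² · 11 · 19
Common: 3² · 11 = 99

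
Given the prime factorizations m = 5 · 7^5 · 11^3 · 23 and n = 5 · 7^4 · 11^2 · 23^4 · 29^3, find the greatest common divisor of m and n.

min exponent per shared prime: 5 · 7^4 · 11^2 · 23 = 33409915

33409915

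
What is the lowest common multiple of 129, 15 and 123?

26445

129 = 3 · 43; 15 = 3 · 5; 123 = 3 · 41
lcm takes max exponent of each prime: 3 · 5 · 41 · 43 = 26445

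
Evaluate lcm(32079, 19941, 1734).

1475634

lcm(32079, 19941) = 32079·19941/gcd = 639687339/867 = 737817
lcm(737817, 1734) = 737817·1734/gcd = 1279374678/867 = 1475634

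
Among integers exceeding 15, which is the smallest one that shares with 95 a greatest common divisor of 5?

Multiples of 5 above 15: 5·4, 5·5, … . Need the cofactor coprime to 95/5 = 19.
Checking s = 4, 5, … the first with gcd(s, 19) = 1 is s = 4, giving 20.

20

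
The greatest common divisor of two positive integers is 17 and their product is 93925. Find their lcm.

gcd·lcm = product, so lcm = 93925/17 = 5525.

5525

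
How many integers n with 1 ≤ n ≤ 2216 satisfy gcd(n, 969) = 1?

1317

969 = 3·17·19. Inclusion–exclusion on these primes:
2216 − ⌊2216/3⌋ − ⌊2216/17⌋ − ⌊2216/19⌋ + ⌊2216/51⌋ + ⌊2216/57⌋ + ⌊2216/323⌋ − ⌊2216/969⌋ = 1317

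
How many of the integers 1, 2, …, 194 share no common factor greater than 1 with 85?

147

85 = 5·17. Inclusion–exclusion on these primes:
194 − ⌊194/5⌋ − ⌊194/17⌋ + ⌊194/85⌋ = 147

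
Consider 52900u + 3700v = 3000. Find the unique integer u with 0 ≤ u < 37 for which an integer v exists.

Euclid: 52900 = 14·3700 + 1100; 3700 = 3·1100 + 400; 1100 = 2·400 + 300; 400 = 1·300 + 100; 300 = 3·100 + 0 → gcd = 100; 3000 = 100·30.
Back-substitution yields 52900·(-10) + 3700·(143) = 100, so one solution is u = -10·30 = -300, v = 143·30 = 4290.
Solutions in u differ by 3700/100 = 37; the one in [0, 37) is -300 mod 37 = 33.

33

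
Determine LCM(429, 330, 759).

98670

429 = 3 · 11 · 13; 330 = 2 · 3 · 5 · 11; 759 = 3 · 11 · 23
lcm takes max exponent of each prime: 2 · 3 · 5 · 11 · 13 · 23 = 98670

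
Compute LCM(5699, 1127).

5699 = 41 · 139; 1127 = 7² · 23
max exponents: 7² · 23 · 41 · 139 = 6422773

6422773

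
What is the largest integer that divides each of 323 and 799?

17

Euclid: 799 = 2·323 + 153; 323 = 2·153 + 17; 153 = 9·17 + 0. Last nonzero remainder: 17.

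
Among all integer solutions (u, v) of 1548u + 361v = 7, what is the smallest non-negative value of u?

gcd(1548, 361) = 1 (Euclid: 1548 = 4·361 + 104; 361 = 3·104 + 49; 104 = 2·49 + 6; 49 = 8·6 + 1; 6 = 6·1 + 0), and 1 | 7.
Extended Euclid: 1548·(-59) + 361·(253) = 1. Scale by 7: u₀ = -413.
General solution u = u₀ + 361t; reducing mod 361 gives u = 309 (and v = -1325).

309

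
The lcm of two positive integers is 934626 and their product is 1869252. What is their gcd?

gcd·lcm = product, so gcd = 1869252/934626 = 2.

2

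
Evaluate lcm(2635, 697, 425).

540175

2635 = 5 · 17 · 31; 697 = 17 · 41; 425 = 5² · 17
lcm takes max exponent of each prime: 5² · 17 · 31 · 41 = 540175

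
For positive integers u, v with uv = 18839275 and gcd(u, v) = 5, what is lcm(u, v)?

gcd·lcm = product, so lcm = 18839275/5 = 3767855.

3767855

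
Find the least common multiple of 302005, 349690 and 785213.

86373430

lcm(302005, 349690) = 302005·349690/gcd = 105608128450/15895 = 6644110
lcm(6644110, 785213) = 6644110·785213/gcd = 5217041545430/60401 = 86373430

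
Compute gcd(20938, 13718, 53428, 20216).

gcd(20938, 13718): 20938 = 1·13718 + 7220; 13718 = 1·7220 + 6498; 7220 = 1·6498 + 722; 6498 = 9·722 + 0 → 722
gcd(722, 53428): 53428 = 74·722 + 0 → 722
gcd(722, 20216): 20216 = 28·722 + 0 → 722

722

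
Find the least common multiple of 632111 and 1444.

632111 = 17 · 19² · 103; 1444 = 2² · 19²
max exponents: 2² · 17 · 19² · 103 = 2528444

2528444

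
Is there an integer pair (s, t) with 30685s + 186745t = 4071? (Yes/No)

No

gcd(30685, 186745): 186745 = 6·30685 + 2635; 30685 = 11·2635 + 1700; 2635 = 1·1700 + 935; 1700 = 1·935 + 765; 935 = 1·765 + 170; 765 = 4·170 + 85; 170 = 2·85 + 0 → 85
85 does not divide 4071, so a solution does not exist.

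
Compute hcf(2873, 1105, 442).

2873 = 13² · 17; 1105 = 5 · 13 · 17; 442 = 2 · 13 · 17
gcd takes min exponent of each prime: 13 · 17 = 221

221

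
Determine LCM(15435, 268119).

gcd first: 268119 = 17·15435 + 5724; 15435 = 2·5724 + 3987; 5724 = 1·3987 + 1737; 3987 = 2·1737 + 513; 1737 = 3·513 + 198; 513 = 2·198 + 117; 198 = 1·117 + 81; 117 = 1·81 + 36; 81 = 2·36 + 9; 36 = 4·9 + 0 → gcd = 9
lcm = 15435·268119/gcd = 4138416765/9 = 459824085

459824085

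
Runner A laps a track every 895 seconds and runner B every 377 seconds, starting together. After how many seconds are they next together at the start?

337415

gcd first: 895 = 2·377 + 141; 377 = 2·141 + 95; 141 = 1·95 + 46; 95 = 2·46 + 3; 46 = 15·3 + 1; 3 = 3·1 + 0 → gcd = 1
lcm = 895·377/gcd = 337415/1 = 337415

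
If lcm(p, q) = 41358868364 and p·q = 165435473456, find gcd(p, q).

4

gcd·lcm = product, so gcd = 165435473456/41358868364 = 4.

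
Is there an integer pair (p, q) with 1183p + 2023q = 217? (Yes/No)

Yes

gcd(1183, 2023): 2023 = 1·1183 + 840; 1183 = 1·840 + 343; 840 = 2·343 + 154; 343 = 2·154 + 35; 154 = 4·35 + 14; 35 = 2·14 + 7; 14 = 2·7 + 0 → 7
7 divides 217, so a solution exists.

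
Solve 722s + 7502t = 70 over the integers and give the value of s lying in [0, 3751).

769

Euclid: 7502 = 10·722 + 282; 722 = 2·282 + 158; 282 = 1·158 + 124; 158 = 1·124 + 34; 124 = 3·34 + 22; 34 = 1·22 + 12; 22 = 1·12 + 10; 12 = 1·10 + 2; 10 = 5·2 + 0 → gcd = 2; 70 = 2·35.
Back-substitution yields 722·(665) + 7502·(-64) = 2, so one solution is s = 665·35 = 23275, t = -64·35 = -2240.
Solutions in s differ by 7502/2 = 3751; the one in [0, 3751) is 23275 mod 3751 = 769.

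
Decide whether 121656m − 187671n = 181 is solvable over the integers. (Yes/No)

gcd(121656, 187671): 187671 = 1·121656 + 66015; 121656 = 1·66015 + 55641; 66015 = 1·55641 + 10374; 55641 = 5·10374 + 3771; 10374 = 2·3771 + 2832; 3771 = 1·2832 + 939; 2832 = 3·939 + 15; 939 = 62·15 + 9; 15 = 1·9 + 6; 9 = 1·6 + 3; 6 = 2·3 + 0 → 3
3 does not divide 181, so a solution does not exist.

No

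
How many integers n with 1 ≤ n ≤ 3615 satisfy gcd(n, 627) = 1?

2076

Prime factors of 627: 3, 11, 19. Count integers ≤ 3615 divisible by none of them.
By inclusion–exclusion: 3615 − ⌊3615/3⌋ − ⌊3615/11⌋ − ⌊3615/19⌋ + ⌊3615/33⌋ + ⌊3615/57⌋ + ⌊3615/209⌋ − ⌊3615/627⌋ = 2076.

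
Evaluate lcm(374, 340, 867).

374 = 2 · 11 · 17; 340 = 2² · 5 · 17; 867 = 3 · 17²
lcm takes max exponent of each prime: 2² · 3 · 5 · 11 · 17² = 190740

190740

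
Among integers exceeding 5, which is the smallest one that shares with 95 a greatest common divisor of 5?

Multiples of 5 above 5: 5·2, 5·3, … . Need the cofactor coprime to 95/5 = 19.
Checking s = 2, 3, … the first with gcd(s, 19) = 1 is s = 2, giving 10.

10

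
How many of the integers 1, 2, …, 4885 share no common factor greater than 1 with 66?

Prime factors of 66: 2, 3, 11. Count integers ≤ 4885 divisible by none of them.
By inclusion–exclusion: 4885 − ⌊4885/2⌋ − ⌊4885/3⌋ − ⌊4885/11⌋ + ⌊4885/6⌋ + ⌊4885/22⌋ + ⌊4885/33⌋ − ⌊4885/66⌋ = 1481.

1481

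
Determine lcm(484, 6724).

gcd first: 6724 = 13·484 + 432; 484 = 1·432 + 52; 432 = 8·52 + 16; 52 = 3·16 + 4; 16 = 4·4 + 0 → gcd = 4
lcm = 484·6724/gcd = 3254416/4 = 813604

813604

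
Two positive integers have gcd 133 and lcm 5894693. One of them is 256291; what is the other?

Using ab = gcd(a,b)·lcm(a,b) = 133·5894693 = 783994169, we get b = 783994169/256291 = 3059.

3059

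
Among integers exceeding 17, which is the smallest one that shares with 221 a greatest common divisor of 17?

Multiples of 17 above 17: 17·2, 17·3, … . Need the cofactor coprime to 221/17 = 13.
Checking s = 2, 3, … the first with gcd(s, 13) = 1 is s = 2, giving 34.

34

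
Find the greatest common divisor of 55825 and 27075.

25

Euclid: 55825 = 2·27075 + 1675; 27075 = 16·1675 + 275; 1675 = 6·275 + 25; 275 = 11·25 + 0. Last nonzero remainder: 25.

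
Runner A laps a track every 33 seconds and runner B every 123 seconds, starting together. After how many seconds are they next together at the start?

1353

gcd first: 123 = 3·33 + 24; 33 = 1·24 + 9; 24 = 2·9 + 6; 9 = 1·6 + 3; 6 = 2·3 + 0 → gcd = 3
lcm = 33·123/gcd = 4059/3 = 1353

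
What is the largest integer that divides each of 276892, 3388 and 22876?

gcd(276892, 3388): 276892 = 81·3388 + 2464; 3388 = 1·2464 + 924; 2464 = 2·924 + 616; 924 = 1·616 + 308; 616 = 2·308 + 0 → 308
gcd(308, 22876): 22876 = 74·308 + 84; 308 = 3·84 + 56; 84 = 1·56 + 28; 56 = 2·28 + 0 → 28

28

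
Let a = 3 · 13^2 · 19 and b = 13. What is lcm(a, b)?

9633

max exponent per prime: 3 · 13^2 · 19 = 9633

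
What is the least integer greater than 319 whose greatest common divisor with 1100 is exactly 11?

gcd(m, 1100) = 11 forces 11 | m; write m = 11s. Then gcd(11s, 11·100) = 11·gcd(s, 100), so need gcd(s, 100) = 1.
11s > 319 gives s ≥ 30. The least s ≥ 30 coprime to 100 is 31, so m = 11·31 = 341.

341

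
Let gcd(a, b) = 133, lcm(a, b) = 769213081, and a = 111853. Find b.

914641

Using ab = gcd(a,b)·lcm(a,b) = 133·769213081 = 102305339773, we get b = 102305339773/111853 = 914641.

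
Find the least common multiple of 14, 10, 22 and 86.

lcm(14, 10) = 14·10/gcd = 140/2 = 70
lcm(70, 22) = 70·22/gcd = 1540/2 = 770
lcm(770, 86) = 770·86/gcd = 66220/2 = 33110

33110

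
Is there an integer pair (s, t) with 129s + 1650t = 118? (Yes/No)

No

gcd(129, 1650): 1650 = 12·129 + 102; 129 = 1·102 + 27; 102 = 3·27 + 21; 27 = 1·21 + 6; 21 = 3·6 + 3; 6 = 2·3 + 0 → 3
3 does not divide 118, so a solution does not exist.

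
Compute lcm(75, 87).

2175

75 = 3 · 5²; 87 = 3 · 29
max exponents: 3 · 5² · 29 = 2175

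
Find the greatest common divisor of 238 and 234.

2

Euclid: 238 = 1·234 + 4; 234 = 58·4 + 2; 4 = 2·2 + 0. Last nonzero remainder: 2.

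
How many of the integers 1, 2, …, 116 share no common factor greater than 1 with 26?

54

Prime factors of 26: 2, 13. Count integers ≤ 116 divisible by none of them.
By inclusion–exclusion: 116 − ⌊116/2⌋ − ⌊116/13⌋ + ⌊116/26⌋ = 54.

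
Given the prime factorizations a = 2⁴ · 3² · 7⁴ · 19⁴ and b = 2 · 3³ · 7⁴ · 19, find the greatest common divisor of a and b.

821142

min exponent per shared prime: 2 · 3² · 7⁴ · 19 = 821142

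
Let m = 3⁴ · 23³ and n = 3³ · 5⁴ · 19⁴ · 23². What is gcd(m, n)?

min exponent per shared prime: 3³ · 23² = 14283

14283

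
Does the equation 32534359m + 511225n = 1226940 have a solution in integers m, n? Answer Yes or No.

Yes

gcd(32534359, 511225): 32534359 = 63·511225 + 327184; 511225 = 1·327184 + 184041; 327184 = 1·184041 + 143143; 184041 = 1·143143 + 40898; 143143 = 3·40898 + 20449; 40898 = 2·20449 + 0 → 20449
20449 divides 1226940, so a solution exists.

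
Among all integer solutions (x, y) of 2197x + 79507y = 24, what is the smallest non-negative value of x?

Euclid: 79507 = 36·2197 + 415; 2197 = 5·415 + 122; 415 = 3·122 + 49; 122 = 2·49 + 24; 49 = 2·24 + 1; 24 = 24·1 + 0 → gcd = 1; 24 = 1·24.
Back-substitution yields 2197·(-3257) + 79507·(90) = 1, so one solution is x = -3257·24 = -78168, y = 90·24 = 2160.
Solutions in x differ by 79507/1 = 79507; the one in [0, 79507) is -78168 mod 79507 = 1339.

1339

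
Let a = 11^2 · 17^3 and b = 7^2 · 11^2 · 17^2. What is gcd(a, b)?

min exponent per shared prime: 11^2 · 17^2 = 34969

34969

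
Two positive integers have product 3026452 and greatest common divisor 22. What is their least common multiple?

137566

gcd·lcm = product, so lcm = 3026452/22 = 137566.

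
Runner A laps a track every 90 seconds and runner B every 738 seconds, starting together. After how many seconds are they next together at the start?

90 = 2 · 3² · 5; 738 = 2 · 3² · 41
max exponents: 2 · 3² · 5 · 41 = 3690

3690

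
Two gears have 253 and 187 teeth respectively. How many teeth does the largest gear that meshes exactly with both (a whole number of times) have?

11

253 = 11 · 23
187 = 11 · 17
Common: 11 = 11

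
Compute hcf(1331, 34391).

Euclid: 34391 = 25·1331 + 1116; 1331 = 1·1116 + 215; 1116 = 5·215 + 41; 215 = 5·41 + 10; 41 = 4·10 + 1; 10 = 10·1 + 0. Last nonzero remainder: 1.

1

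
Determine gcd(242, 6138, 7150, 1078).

22

gcd(242, 6138): 6138 = 25·242 + 88; 242 = 2·88 + 66; 88 = 1·66 + 22; 66 = 3·22 + 0 → 22
gcd(22, 7150): 7150 = 325·22 + 0 → 22
gcd(22, 1078): 1078 = 49·22 + 0 → 22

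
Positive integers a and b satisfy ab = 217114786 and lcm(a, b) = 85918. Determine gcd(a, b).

From gcd × lcm = ab: gcd = 217114786 / 85918 = 2527.

2527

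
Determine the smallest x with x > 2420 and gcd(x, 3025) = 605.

3630

3025 = 605·5. Any x with gcd(x, 3025) = 605 is a multiple of 605, say 605s, with s coprime to 5.
Need s > 2420/605, so s ≥ 5. First s ≥ 5 with gcd(s, 5) = 1 is s = 6. Thus x = 605·6 = 3630.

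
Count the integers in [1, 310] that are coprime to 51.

195

Prime factors of 51: 3, 17. Count integers ≤ 310 divisible by none of them.
By inclusion–exclusion: 310 − ⌊310/3⌋ − ⌊310/17⌋ + ⌊310/51⌋ = 195.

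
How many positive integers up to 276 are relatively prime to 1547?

Prime factors of 1547: 7, 13, 17. Count integers ≤ 276 divisible by none of them.
By inclusion–exclusion: 276 − ⌊276/7⌋ − ⌊276/13⌋ − ⌊276/17⌋ + ⌊276/91⌋ + ⌊276/119⌋ + ⌊276/221⌋ − ⌊276/1547⌋ = 206.

206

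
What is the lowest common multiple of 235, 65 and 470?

235 = 5 · 47; 65 = 5 · 13; 470 = 2 · 5 · 47
lcm takes max exponent of each prime: 2 · 5 · 13 · 47 = 6110

6110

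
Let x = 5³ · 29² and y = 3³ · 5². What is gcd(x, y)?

min exponent per shared prime: 5² = 25

25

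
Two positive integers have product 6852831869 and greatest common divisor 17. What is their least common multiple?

For any two positive integers, gcd × lcm equals their product. Hence lcm = 6852831869 / 17 = 403107757.

403107757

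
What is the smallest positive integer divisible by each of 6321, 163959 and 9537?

25540057389

6321 = 3 · 7² · 43; 163959 = 3 · 31 · 41 · 43; 9537 = 3 · 11 · 17²
lcm takes max exponent of each prime: 3 · 7² · 11 · 17² · 31 · 41 · 43 = 25540057389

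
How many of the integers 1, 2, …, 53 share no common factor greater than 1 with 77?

77 = 7·11. Inclusion–exclusion on these primes:
53 − ⌊53/7⌋ − ⌊53/11⌋ + ⌊53/77⌋ = 42

42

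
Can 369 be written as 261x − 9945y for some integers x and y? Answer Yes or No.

By Bézout, 261x − 9945y = 369 has integer solutions iff gcd(261, 9945) | 369.
Euclid: 9945 = 38·261 + 27; 261 = 9·27 + 18; 27 = 1·18 + 9; 18 = 2·9 + 0. gcd = 9; 369 mod 9 = 0. Yes.

Yes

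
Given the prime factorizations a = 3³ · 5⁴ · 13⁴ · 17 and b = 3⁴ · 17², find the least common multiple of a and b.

max exponent per prime: 3⁴ · 5⁴ · 13⁴ · 17² = 417865280625

417865280625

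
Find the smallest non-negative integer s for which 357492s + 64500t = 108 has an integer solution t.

3799

Reduce mod 64500: 357492s ≡ 108 (mod 64500). With g = gcd(357492, 64500) = 12 dividing 108, divide through: 29791s ≡ 9 (mod 5375).
Since gcd(29791, 5375) = 1, s ≡ 9·(29791)⁻¹ ≡ 3799 (mod 5375). Smallest non-negative: 3799.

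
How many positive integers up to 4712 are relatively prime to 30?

1257

Prime factors of 30: 2, 3, 5. Count integers ≤ 4712 divisible by none of them.
By inclusion–exclusion: 4712 − ⌊4712/2⌋ − ⌊4712/3⌋ − ⌊4712/5⌋ + ⌊4712/6⌋ + ⌊4712/10⌋ + ⌊4712/15⌋ − ⌊4712/30⌋ = 1257.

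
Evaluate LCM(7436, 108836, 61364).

lcm(7436, 108836) = 7436·108836/gcd = 809304496/676 = 1197196
lcm(1197196, 61364) = 1197196·61364/gcd = 73464735344/92 = 798529732

798529732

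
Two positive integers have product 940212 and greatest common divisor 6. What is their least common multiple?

For any two positive integers, gcd × lcm equals their product. Hence lcm = 940212 / 6 = 156702.

156702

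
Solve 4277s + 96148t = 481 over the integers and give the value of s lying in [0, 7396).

Reduce mod 96148: 4277s ≡ 481 (mod 96148). With g = gcd(4277, 96148) = 13 dividing 481, divide through: 329s ≡ 37 (mod 7396).
Since gcd(329, 7396) = 1, s ≡ 37·(329)⁻¹ ≡ 697 (mod 7396). Smallest non-negative: 697.

697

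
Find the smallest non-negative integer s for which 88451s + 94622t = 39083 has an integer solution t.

Euclid: 94622 = 1·88451 + 6171; 88451 = 14·6171 + 2057; 6171 = 3·2057 + 0 → gcd = 2057; 39083 = 2057·19.
Back-substitution yields 88451·(15) + 94622·(-14) = 2057, so one solution is s = 15·19 = 285, t = -14·19 = -266.
Solutions in s differ by 94622/2057 = 46; the one in [0, 46) is 285 mod 46 = 9.

9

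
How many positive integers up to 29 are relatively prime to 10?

Prime factors of 10: 2, 5. Count integers ≤ 29 divisible by none of them.
By inclusion–exclusion: 29 − ⌊29/2⌋ − ⌊29/5⌋ + ⌊29/10⌋ = 12.

12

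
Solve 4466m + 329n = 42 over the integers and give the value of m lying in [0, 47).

Reduce mod 329: 4466m ≡ 42 (mod 329). With g = gcd(4466, 329) = 7 dividing 42, divide through: 638m ≡ 6 (mod 47).
Since gcd(638, 47) = 1, m ≡ 6·(638)⁻¹ ≡ 42 (mod 47). Smallest non-negative: 42.

42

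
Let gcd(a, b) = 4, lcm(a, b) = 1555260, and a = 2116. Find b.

Using ab = gcd(a,b)·lcm(a,b) = 4·1555260 = 6221040, we get b = 6221040/2116 = 2940.

2940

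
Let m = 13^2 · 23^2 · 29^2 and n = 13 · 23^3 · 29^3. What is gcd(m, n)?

min exponent per shared prime: 13 · 23^2 · 29^2 = 5783557

5783557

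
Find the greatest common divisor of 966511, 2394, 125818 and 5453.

966511 = 7 · 13² · 19 · 43; 2394 = 2 · 3² · 7 · 19; 125818 = 2 · 7 · 11 · 19 · 43; 5453 = 7 · 19 · 41
gcd takes min exponent of each prime: 7 · 19 = 133

133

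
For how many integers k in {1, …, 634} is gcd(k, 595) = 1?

Prime factors of 595: 5, 7, 17. Count integers ≤ 634 divisible by none of them.
By inclusion–exclusion: 634 − ⌊634/5⌋ − ⌊634/7⌋ − ⌊634/17⌋ + ⌊634/35⌋ + ⌊634/85⌋ + ⌊634/119⌋ − ⌊634/595⌋ = 410.

410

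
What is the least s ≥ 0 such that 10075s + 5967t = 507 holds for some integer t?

417

Euclid: 10075 = 1·5967 + 4108; 5967 = 1·4108 + 1859; 4108 = 2·1859 + 390; 1859 = 4·390 + 299; 390 = 1·299 + 91; 299 = 3·91 + 26; 91 = 3·26 + 13; 26 = 2·13 + 0 → gcd = 13; 507 = 13·39.
Back-substitution yields 10075·(199) + 5967·(-336) = 13, so one solution is s = 199·39 = 7761, t = -336·39 = -13104.
Solutions in s differ by 5967/13 = 459; the one in [0, 459) is 7761 mod 459 = 417.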